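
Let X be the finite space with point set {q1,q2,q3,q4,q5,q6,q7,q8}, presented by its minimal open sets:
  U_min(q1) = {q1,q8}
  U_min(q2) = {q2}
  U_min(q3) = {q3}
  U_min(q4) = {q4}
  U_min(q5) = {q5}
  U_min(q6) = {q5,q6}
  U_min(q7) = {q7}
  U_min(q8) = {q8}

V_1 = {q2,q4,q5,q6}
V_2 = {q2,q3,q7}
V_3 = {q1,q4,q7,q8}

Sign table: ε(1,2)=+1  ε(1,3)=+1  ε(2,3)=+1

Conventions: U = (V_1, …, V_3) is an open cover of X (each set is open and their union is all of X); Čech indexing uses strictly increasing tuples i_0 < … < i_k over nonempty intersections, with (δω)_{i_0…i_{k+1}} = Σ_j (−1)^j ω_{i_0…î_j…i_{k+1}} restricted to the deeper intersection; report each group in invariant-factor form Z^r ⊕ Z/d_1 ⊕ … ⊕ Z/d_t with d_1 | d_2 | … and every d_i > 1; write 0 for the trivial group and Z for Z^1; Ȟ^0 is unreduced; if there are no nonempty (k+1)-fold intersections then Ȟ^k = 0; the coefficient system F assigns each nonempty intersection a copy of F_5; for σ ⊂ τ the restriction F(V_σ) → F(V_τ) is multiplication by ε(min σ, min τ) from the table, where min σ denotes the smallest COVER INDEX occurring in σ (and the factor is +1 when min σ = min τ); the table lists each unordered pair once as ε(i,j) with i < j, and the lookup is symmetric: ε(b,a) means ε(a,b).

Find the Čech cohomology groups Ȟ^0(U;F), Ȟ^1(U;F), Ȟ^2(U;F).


intersection data:
  V12={q2} V13={q4} V23={q7}
C dims 3,3; δ0: rk_F5 2
Ȟ^0 = (3 − 2) − 0 = 1, so Ȟ^0 ≅ Z/5
Ȟ^1 = (3 − 0) − 2 = 1, so Ȟ^1 ≅ Z/5
Ȟ^2 = (0 − 0) − 0 = 0, so Ȟ^2 ≅ 0

Ȟ^0 = Z/5,  Ȟ^1 = Z/5,  Ȟ^2 = 0


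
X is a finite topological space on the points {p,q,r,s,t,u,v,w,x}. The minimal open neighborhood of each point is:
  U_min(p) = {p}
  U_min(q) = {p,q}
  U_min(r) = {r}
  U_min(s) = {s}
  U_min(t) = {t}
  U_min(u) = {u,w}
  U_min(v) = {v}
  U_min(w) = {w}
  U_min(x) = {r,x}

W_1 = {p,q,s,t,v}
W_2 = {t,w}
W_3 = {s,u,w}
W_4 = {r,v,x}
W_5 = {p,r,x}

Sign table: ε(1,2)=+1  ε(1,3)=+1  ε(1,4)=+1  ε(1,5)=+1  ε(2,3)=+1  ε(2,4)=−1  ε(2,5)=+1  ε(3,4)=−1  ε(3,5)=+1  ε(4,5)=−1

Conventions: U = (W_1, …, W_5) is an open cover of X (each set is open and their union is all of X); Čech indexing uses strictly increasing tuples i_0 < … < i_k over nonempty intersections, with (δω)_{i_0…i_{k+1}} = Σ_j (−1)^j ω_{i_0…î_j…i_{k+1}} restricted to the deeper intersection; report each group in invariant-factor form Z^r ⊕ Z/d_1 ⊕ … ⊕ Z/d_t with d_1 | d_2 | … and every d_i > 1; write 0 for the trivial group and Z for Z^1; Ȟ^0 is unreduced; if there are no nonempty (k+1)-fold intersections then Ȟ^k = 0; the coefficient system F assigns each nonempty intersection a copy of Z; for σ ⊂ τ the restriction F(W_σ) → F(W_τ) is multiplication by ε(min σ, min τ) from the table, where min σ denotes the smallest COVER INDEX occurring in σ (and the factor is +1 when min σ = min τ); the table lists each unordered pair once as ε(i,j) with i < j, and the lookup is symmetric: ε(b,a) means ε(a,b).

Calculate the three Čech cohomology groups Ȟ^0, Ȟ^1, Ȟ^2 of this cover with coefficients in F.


Ȟ^0 = 0,  Ȟ^1 = Z ⊕ Z/2,  Ȟ^2 = 0

intersection data:
  W12={t} W13={s} W14={v} W15={p} W23={w} W45={r,x}
C dims 5,6; δ0: rk 5, SNF 1^4·2
Ȟ^0 = (5 − 5) − 0 = 0, so Ȟ^0 ≅ 0
Ȟ^1 = (6 − 0) − 5 = 1 plus torsion [2], so Ȟ^1 ≅ Z ⊕ Z/2
Ȟ^2 = (0 − 0) − 0 = 0, so Ȟ^2 ≅ 0


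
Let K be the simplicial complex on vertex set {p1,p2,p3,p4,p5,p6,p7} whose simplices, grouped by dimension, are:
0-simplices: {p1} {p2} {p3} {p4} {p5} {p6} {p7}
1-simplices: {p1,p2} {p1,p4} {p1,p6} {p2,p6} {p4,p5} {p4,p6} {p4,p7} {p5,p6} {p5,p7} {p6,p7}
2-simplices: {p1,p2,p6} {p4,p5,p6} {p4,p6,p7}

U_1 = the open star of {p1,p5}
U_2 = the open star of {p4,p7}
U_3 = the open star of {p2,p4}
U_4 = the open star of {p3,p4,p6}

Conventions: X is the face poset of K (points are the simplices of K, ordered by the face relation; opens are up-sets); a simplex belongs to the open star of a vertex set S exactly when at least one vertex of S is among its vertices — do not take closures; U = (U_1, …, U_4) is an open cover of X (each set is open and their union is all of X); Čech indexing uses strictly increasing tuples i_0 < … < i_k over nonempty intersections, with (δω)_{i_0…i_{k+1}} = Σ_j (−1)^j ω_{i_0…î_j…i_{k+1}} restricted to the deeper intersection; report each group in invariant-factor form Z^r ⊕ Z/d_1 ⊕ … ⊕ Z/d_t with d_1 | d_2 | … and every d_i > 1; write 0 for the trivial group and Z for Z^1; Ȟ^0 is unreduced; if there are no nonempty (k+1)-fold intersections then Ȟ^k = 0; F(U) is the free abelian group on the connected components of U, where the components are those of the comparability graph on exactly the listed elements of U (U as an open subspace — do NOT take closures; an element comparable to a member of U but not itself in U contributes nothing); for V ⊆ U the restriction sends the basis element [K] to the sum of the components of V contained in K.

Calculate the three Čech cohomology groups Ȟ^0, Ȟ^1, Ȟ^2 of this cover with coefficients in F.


nerve of the cover:
  U1={{p1},{p5},{p1,p2},{p1,p4},{p1,p6},{p4,p5},{p5,p6},{p5,p7},{p1,p2,p6},{p4,p5,p6}} U2={{p4},{p7},{p1,p4},{p4,p5},{p4,p6},{p4,p7},{p5,p7},{p6,p7},{p4,p5,p6},{p4,p6,p7}} U3={{p2},{p4},{p1,p2},{p1,p4},{p2,p6},{p4,p5},{p4,p6},{p4,p7},{p1,p2,p6},{p4,p5,p6},{p4,p6,p7}} U4={{p3},{p4},{p6},{p1,p4},{p1,p6},{p2,p6},{p4,p5},{p4,p6},{p4,p7},{p5,p6},{p6,p7},{p1,p2,p6},{p4,p5,p6},{p4,p6,p7}}
  U12={{p1,p4},{p4,p5},{p5,p7},{p4,p5,p6}} U13={{p1,p2},{p1,p4},{p4,p5},{p1,p2,p6},{p4,p5,p6}} U14={{p1,p4},{p1,p6},{p4,p5},{p5,p6},{p1,p2,p6},{p4,p5,p6}} U23={{p4},{p1,p4},{p4,p5},{p4,p6},{p4,p7},{p4,p5,p6},{p4,p6,p7}} U24={{p4},{p1,p4},{p4,p5},{p4,p6},{p4,p7},{p6,p7},{p4,p5,p6},{p4,p6,p7}} U34={{p4},{p1,p4},{p2,p6},{p4,p5},{p4,p6},{p4,p7},{p1,p2,p6},{p4,p5,p6},{p4,p6,p7}}
  U123={{p1,p4},{p4,p5},{p4,p5,p6}} U124={{p1,p4},{p4,p5},{p4,p5,p6}} U134={{p1,p4},{p4,p5},{p1,p2,p6},{p4,p5,p6}} U234={{p4},{p1,p4},{p4,p5},{p4,p6},{p4,p7},{p4,p5,p6},{p4,p6,p7}}
  U1234={{p1,p4},{p4,p5},{p4,p5,p6}}
components per intersection:
  U1: {{p1},{p1,p2},{p1,p4},{p1,p6},{p1,p2,p6}} {{p5},{p4,p5},{p5,p6},{p5,p7},{p4,p5,p6}}
  U2: {{p4},{p7},{p1,p4},{p4,p5},{p4,p6},{p4,p7},{p5,p7},{p6,p7},{p4,p5,p6},{p4,p6,p7}}
  U3: {{p2},{p1,p2},{p2,p6},{p1,p2,p6}} {{p4},{p1,p4},{p4,p5},{p4,p6},{p4,p7},{p4,p5,p6},{p4,p6,p7}}
  U4: {{p3}} {{p4},{p6},{p1,p4},{p1,p6},{p2,p6},{p4,p5},{p4,p6},{p4,p7},{p5,p6},{p6,p7},{p1,p2,p6},{p4,p5,p6},{p4,p6,p7}}
  U12: {{p1,p4}} {{p4,p5},{p4,p5,p6}} {{p5,p7}}
  U13: {{p1,p2},{p1,p2,p6}} {{p1,p4}} {{p4,p5},{p4,p5,p6}}
  U14: {{p1,p4}} {{p1,p6},{p1,p2,p6}} {{p4,p5},{p5,p6},{p4,p5,p6}}
  U23: {{p4},{p1,p4},{p4,p5},{p4,p6},{p4,p7},{p4,p5,p6},{p4,p6,p7}}
  U24: {{p4},{p1,p4},{p4,p5},{p4,p6},{p4,p7},{p6,p7},{p4,p5,p6},{p4,p6,p7}}
  U34: {{p4},{p1,p4},{p4,p5},{p4,p6},{p4,p7},{p4,p5,p6},{p4,p6,p7}} {{p2,p6},{p1,p2,p6}}
  U123: {{p1,p4}} {{p4,p5},{p4,p5,p6}}
  U124: {{p1,p4}} {{p4,p5},{p4,p5,p6}}
  U134: {{p1,p4}} {{p4,p5},{p4,p5,p6}} {{p1,p2,p6}}
  U234: {{p4},{p1,p4},{p4,p5},{p4,p6},{p4,p7},{p4,p5,p6},{p4,p6,p7}}
  U1234: {{p1,p4}} {{p4,p5},{p4,p5,p6}}
C dims 7,13,8,2; δ0: rk 5, SNF 1^5; δ1: rk 6, SNF 1^6; δ2: rk 2, SNF 1^2
Ȟ^0 = (7 − 5) − 0 = 2, so Ȟ^0 ≅ Z^2
Ȟ^1 = (13 − 6) − 5 = 2, so Ȟ^1 ≅ Z^2
Ȟ^2 = (8 − 2) − 6 = 0, so Ȟ^2 ≅ 0

Ȟ^0(U;F) ≅ Z^2, Ȟ^1(U;F) ≅ Z^2, Ȟ^2(U;F) ≅ 0


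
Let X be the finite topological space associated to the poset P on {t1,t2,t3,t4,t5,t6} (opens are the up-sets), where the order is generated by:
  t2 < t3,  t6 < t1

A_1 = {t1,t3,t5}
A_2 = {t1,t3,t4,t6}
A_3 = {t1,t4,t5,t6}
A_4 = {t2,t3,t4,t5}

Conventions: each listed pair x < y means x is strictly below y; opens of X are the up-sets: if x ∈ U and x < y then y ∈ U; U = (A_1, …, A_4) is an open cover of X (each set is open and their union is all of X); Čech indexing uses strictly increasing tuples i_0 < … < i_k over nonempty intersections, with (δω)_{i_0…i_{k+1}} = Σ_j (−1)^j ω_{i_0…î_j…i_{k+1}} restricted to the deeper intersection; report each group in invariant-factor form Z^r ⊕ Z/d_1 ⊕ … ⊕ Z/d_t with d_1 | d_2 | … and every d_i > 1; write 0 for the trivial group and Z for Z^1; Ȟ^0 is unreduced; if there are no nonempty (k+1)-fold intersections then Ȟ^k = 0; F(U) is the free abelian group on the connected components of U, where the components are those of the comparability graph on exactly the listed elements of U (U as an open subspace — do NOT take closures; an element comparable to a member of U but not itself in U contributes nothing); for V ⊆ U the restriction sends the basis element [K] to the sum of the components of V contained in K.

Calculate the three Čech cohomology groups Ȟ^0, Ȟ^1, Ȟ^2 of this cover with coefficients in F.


Ȟ^0 ≅ Z^4; Ȟ^1 ≅ 0; Ȟ^2 ≅ 0

cover nerve:
  A12={t1,t3} A13={t1,t5} A14={t3,t5} A23={t1,t4,t6} A24={t3,t4} A34={t4,t5}
  A123={t1} A124={t3} A134={t5} A234={t4}
components per intersection:
  A1: {t1} {t3} {t5}
  A2: {t1,t6} {t3} {t4}
  A3: {t1,t6} {t4} {t5}
  A4: {t2,t3} {t4} {t5}
  A12: {t1} {t3}
  A13: {t1} {t5}
  A14: {t3} {t5}
  A23: {t1,t6} {t4}
  A24: {t3} {t4}
  A34: {t4} {t5}
  A123: {t1}
  A124: {t3}
  A134: {t5}
  A234: {t4}
C dims 12,12,4; δ0: rk 8, SNF 1^8; δ1: rk 4, SNF 1^4
Ȟ^0: (12−8)−0=4 ⇒ Z^4
Ȟ^1: (12−4)−8=0 ⇒ 0
Ȟ^2: (4−0)−4=0 ⇒ 0


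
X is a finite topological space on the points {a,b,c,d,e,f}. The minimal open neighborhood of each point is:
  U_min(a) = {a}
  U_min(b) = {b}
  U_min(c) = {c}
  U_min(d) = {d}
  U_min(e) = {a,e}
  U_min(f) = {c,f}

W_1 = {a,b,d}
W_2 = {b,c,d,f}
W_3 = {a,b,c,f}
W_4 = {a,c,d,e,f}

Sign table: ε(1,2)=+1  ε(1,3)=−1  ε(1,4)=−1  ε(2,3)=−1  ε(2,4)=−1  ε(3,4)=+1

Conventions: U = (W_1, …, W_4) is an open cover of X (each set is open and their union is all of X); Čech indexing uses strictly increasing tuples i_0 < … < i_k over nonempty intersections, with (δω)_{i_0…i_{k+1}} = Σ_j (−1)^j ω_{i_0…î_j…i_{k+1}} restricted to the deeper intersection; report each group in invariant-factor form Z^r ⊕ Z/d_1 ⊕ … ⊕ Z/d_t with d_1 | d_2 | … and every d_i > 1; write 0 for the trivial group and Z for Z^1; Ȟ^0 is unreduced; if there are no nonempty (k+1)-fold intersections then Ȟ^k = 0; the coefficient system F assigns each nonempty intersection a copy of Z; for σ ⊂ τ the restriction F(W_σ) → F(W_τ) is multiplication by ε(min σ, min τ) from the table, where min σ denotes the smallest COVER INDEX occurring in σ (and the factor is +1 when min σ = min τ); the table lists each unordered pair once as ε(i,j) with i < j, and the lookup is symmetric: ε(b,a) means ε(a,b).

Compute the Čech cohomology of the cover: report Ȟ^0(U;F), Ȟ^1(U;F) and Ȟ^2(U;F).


cover nerve:
  W12={b,d} W13={a,b} W14={a,d} W23={b,c,f} W24={c,d,f} W34={a,c,f}
  W123={b} W124={d} W134={a} W234={c,f}
C dims 4,6,4; δ0: rk 3, SNF 1^3; δ1: rk 3, SNF 1^3
Ȟ^0: (4−3)−0=1 ⇒ Z
Ȟ^1: (6−3)−3=0 ⇒ 0
Ȟ^2: (4−0)−3=1 ⇒ Z

Ȟ^0 ≅ Z, Ȟ^1 ≅ 0, Ȟ^2 ≅ Z


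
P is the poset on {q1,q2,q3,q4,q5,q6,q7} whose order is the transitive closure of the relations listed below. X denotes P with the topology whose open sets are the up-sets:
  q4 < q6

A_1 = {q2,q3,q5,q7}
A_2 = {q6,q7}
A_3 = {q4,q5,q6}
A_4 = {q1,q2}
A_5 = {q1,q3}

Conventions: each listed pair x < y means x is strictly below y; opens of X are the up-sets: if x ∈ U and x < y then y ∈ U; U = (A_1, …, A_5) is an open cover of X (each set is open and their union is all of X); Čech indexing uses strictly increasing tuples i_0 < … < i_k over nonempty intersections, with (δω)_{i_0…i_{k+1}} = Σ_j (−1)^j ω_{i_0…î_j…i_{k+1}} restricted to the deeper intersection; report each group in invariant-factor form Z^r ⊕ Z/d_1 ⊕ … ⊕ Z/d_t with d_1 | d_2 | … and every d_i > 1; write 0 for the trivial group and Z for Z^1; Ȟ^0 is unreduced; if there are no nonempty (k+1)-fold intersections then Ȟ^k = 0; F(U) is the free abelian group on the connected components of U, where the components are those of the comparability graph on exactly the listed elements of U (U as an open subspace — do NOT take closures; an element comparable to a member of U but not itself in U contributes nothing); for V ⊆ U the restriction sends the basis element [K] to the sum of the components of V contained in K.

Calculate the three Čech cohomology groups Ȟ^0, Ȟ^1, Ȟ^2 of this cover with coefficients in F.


intersection data:
  A12={q7} A13={q5} A14={q2} A15={q3} A23={q6} A45={q1}
components per intersection:
  A1: {q2} {q3} {q5} {q7}
  A2: {q6} {q7}
  A3: {q4,q6} {q5}
  A4: {q1} {q2}
  A5: {q1} {q3}
  A12: {q7}
  A13: {q5}
  A14: {q2}
  A15: {q3}
  A23: {q6}
  A45: {q1}
C dims 12,6; δ0: rk 6, SNF 1^6
Ȟ^0 = (12 − 6) − 0 = 6, so Ȟ^0 ≅ Z^6
Ȟ^1 = (6 − 0) − 6 = 0, so Ȟ^1 ≅ 0
Ȟ^2 = (0 − 0) − 0 = 0, so Ȟ^2 ≅ 0

Ȟ^0 = Z^6, Ȟ^1 = 0, Ȟ^2 = 0


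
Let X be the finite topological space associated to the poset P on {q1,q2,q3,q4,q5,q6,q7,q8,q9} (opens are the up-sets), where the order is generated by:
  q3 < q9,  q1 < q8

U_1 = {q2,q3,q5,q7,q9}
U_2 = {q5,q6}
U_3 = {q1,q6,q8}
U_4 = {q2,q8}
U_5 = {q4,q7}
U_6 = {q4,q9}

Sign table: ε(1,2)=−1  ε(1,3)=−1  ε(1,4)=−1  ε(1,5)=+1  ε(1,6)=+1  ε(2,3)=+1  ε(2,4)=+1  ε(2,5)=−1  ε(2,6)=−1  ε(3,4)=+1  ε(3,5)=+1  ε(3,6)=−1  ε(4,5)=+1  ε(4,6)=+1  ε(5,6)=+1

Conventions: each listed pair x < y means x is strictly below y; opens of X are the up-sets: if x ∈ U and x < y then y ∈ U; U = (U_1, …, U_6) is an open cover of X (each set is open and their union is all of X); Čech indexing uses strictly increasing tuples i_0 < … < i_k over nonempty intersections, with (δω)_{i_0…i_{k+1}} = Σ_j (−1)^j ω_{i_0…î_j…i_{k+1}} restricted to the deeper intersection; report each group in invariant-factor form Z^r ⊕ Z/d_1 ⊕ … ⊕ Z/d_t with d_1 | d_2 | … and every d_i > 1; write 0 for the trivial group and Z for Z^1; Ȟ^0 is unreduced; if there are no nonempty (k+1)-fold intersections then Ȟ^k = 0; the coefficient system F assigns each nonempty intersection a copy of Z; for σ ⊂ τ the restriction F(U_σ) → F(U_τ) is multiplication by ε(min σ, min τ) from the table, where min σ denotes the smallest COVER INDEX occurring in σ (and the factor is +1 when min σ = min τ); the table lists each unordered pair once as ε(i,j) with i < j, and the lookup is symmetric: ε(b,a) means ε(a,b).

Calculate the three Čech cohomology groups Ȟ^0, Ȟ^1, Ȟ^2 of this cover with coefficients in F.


Ȟ^0 ≅ Z, Ȟ^1 ≅ Z^2 and Ȟ^2 ≅ 0

cover nerve:
  U12={q5} U14={q2} U15={q7} U16={q9} U23={q6} U34={q8} U56={q4}
C dims 6,7; δ0: rk 5, SNF 1^5
Ȟ^0: (6−5)−0=1 ⇒ Z
Ȟ^1: (7−0)−5=2 ⇒ Z^2
Ȟ^2: (0−0)−0=0 ⇒ 0


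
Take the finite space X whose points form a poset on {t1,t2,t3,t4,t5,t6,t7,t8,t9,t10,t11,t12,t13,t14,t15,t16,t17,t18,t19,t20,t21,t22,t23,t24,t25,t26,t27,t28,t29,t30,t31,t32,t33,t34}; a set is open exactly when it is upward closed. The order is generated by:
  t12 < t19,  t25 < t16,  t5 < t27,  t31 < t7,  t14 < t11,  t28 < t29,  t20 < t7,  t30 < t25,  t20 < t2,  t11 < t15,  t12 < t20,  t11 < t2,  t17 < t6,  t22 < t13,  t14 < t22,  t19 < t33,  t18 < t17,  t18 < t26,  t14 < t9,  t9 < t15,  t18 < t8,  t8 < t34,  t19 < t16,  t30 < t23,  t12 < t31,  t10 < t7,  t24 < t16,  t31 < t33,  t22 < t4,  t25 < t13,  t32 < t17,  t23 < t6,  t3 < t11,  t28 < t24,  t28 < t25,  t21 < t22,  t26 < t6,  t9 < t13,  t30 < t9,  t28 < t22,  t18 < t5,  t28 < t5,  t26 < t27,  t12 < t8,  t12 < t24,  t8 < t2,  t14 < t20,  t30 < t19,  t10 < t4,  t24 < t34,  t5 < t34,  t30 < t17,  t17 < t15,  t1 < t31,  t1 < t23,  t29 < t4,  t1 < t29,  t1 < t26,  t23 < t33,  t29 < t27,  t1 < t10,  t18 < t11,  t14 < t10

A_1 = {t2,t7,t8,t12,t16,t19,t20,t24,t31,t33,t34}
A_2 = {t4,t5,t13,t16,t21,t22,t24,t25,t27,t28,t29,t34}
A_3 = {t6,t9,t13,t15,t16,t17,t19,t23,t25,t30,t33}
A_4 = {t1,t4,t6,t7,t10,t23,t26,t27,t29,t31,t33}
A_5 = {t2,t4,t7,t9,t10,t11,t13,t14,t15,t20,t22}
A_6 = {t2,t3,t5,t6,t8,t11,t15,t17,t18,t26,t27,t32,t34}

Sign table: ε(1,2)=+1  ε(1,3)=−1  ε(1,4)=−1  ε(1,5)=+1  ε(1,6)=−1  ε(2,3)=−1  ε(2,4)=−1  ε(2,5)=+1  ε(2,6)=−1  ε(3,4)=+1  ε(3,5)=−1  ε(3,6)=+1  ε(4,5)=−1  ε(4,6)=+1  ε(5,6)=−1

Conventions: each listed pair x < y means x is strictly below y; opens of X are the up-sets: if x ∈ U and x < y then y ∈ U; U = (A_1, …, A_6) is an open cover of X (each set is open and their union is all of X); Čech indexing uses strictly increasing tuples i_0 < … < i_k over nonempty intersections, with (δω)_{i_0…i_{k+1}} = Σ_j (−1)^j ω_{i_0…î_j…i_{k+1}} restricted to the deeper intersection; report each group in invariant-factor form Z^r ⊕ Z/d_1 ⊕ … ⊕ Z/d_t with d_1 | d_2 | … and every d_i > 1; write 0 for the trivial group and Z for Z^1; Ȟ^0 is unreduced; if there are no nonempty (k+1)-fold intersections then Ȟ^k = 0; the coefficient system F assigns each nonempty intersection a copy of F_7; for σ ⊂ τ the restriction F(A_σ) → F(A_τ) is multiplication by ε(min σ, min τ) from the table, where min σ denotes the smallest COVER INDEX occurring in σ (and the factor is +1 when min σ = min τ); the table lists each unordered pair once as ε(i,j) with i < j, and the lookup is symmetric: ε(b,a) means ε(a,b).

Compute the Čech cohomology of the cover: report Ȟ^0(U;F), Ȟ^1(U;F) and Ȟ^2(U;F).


nerve simplices:
  A12={t16,t24,t34} A13={t16,t19,t33} A14={t7,t31,t33} A15={t2,t7,t20} A16={t2,t8,t34} A23={t13,t16,t25} A24={t4,t27,t29} A25={t4,t13,t22} A26={t5,t27,t34} A34={t6,t23,t33} A35={t9,t13,t15} A36={t6,t15,t17} A45={t4,t7,t10} A46={t6,t26,t27} A56={t2,t11,t15}
  A123={t16} A126={t34} A134={t33} A145={t7} A156={t2} A235={t13} A245={t4} A246={t27} A346={t6} A356={t15}
C dims 6,15,10; δ0: rk_F7 5; δ1: rk_F7 10
degree 0: 6−5−0 = 1 → Ȟ^0 ≅ Z/7
degree 1: 15−10−5 = 0 → Ȟ^1 ≅ 0
degree 2: 10−0−10 = 0 → Ȟ^2 ≅ 0

Ȟ^0(U;F) ≅ Z/7,  Ȟ^1(U;F) ≅ 0,  Ȟ^2(U;F) ≅ 0


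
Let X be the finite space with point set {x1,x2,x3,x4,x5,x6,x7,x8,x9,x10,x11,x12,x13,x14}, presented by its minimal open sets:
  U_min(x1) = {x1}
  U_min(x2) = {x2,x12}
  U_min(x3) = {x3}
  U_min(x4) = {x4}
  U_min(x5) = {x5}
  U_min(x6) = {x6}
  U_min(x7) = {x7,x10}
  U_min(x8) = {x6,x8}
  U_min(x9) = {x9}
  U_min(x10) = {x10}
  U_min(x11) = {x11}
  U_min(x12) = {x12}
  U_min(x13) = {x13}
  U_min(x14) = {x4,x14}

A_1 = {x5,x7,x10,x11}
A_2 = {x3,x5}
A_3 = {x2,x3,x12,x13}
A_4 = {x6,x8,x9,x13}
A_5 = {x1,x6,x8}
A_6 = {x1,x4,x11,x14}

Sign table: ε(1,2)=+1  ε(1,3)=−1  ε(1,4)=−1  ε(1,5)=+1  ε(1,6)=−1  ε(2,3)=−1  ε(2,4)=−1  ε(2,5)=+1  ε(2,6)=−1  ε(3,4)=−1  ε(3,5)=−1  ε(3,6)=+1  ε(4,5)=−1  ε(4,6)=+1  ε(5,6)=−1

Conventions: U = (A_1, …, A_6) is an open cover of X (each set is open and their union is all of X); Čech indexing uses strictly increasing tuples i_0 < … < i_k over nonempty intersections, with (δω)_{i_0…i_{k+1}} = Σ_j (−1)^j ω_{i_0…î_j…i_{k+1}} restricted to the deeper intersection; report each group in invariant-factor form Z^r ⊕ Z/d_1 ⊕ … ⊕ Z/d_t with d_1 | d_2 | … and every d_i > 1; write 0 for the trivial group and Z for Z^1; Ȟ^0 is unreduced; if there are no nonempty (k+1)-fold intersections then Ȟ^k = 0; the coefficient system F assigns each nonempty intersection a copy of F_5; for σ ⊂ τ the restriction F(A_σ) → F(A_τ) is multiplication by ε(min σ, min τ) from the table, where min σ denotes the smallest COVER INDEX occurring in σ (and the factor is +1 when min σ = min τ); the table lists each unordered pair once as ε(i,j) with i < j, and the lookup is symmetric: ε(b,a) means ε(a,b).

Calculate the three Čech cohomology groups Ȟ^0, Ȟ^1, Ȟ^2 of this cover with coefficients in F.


Ȟ^0 = 0, Ȟ^1 = 0, Ȟ^2 = 0

nerve simplices:
  A12={x5} A16={x11} A23={x3} A34={x13} A45={x6,x8} A56={x1}
C dims 6,6; δ0: rk_F5 6
degree 0: 6−6−0 = 0 → Ȟ^0 ≅ 0
degree 1: 6−0−6 = 0 → Ȟ^1 ≅ 0
degree 2: 0−0−0 = 0 → Ȟ^2 ≅ 0


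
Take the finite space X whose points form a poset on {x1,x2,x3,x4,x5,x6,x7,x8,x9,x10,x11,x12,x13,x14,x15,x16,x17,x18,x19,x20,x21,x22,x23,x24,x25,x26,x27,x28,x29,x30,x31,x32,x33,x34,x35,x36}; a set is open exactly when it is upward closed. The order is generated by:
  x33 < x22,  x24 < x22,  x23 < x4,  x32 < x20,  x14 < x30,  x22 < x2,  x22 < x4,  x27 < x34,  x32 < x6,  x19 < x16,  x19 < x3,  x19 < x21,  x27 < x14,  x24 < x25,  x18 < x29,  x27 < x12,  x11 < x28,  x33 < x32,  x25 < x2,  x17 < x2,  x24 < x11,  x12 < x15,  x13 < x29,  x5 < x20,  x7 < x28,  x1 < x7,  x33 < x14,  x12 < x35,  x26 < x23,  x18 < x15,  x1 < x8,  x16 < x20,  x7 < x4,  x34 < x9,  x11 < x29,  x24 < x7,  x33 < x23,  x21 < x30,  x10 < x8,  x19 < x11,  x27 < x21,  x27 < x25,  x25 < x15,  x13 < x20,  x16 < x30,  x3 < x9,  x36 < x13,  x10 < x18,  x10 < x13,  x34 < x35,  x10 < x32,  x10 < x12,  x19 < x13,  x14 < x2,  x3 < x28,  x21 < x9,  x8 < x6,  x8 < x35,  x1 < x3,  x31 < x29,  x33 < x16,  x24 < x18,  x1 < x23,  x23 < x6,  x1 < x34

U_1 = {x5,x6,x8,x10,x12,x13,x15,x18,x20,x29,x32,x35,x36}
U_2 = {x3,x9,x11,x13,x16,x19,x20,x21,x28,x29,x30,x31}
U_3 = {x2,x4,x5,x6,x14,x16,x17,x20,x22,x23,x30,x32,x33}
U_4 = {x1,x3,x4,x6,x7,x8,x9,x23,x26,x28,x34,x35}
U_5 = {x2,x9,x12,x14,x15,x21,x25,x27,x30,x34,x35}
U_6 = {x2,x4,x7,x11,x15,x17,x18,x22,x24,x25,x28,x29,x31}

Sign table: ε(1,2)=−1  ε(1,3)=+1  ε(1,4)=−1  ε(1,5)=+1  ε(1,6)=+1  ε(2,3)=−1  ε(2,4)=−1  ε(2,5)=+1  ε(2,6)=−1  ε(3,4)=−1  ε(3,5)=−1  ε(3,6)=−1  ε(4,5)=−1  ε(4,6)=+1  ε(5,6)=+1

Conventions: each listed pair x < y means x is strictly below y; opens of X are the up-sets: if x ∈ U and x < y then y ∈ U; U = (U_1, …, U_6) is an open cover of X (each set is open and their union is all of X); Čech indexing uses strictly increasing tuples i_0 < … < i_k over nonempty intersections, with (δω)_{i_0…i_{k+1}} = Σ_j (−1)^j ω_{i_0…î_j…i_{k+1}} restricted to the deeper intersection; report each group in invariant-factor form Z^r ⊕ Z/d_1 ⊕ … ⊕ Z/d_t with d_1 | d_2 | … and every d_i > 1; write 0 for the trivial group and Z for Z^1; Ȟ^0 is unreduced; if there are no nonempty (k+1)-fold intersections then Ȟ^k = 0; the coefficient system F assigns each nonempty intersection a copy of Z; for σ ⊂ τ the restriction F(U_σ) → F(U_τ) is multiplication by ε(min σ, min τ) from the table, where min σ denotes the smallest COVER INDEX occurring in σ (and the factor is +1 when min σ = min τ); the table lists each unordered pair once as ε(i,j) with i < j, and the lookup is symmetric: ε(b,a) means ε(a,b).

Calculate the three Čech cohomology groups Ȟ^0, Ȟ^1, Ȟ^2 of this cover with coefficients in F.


nerve of the cover:
  U12={x13,x20,x29} U13={x5,x6,x20,x32} U14={x6,x8,x35} U15={x12,x15,x35} U16={x15,x18,x29} U23={x16,x20,x30} U24={x3,x9,x28} U25={x9,x21,x30} U26={x11,x28,x29,x31} U34={x4,x6,x23} U35={x2,x14,x30} U36={x2,x4,x17,x22} U45={x9,x34,x35} U46={x4,x7,x28} U56={x2,x15,x25}
  U123={x20} U126={x29} U134={x6} U145={x35} U156={x15} U235={x30} U245={x9} U246={x28} U346={x4} U356={x2}
C dims 6,15,10; δ0: rk 6, SNF 1^5·2; δ1: rk 9, SNF 1^9
Ȟ^0 = (6 − 6) − 0 = 0, so Ȟ^0 ≅ 0
Ȟ^1 = (15 − 9) − 6 = 0 plus torsion [2], so Ȟ^1 ≅ Z/2
Ȟ^2 = (10 − 0) − 9 = 1, so Ȟ^2 ≅ Z

Ȟ^0(U;F) ≅ 0,  Ȟ^1(U;F) ≅ Z/2,  Ȟ^2(U;F) ≅ Z


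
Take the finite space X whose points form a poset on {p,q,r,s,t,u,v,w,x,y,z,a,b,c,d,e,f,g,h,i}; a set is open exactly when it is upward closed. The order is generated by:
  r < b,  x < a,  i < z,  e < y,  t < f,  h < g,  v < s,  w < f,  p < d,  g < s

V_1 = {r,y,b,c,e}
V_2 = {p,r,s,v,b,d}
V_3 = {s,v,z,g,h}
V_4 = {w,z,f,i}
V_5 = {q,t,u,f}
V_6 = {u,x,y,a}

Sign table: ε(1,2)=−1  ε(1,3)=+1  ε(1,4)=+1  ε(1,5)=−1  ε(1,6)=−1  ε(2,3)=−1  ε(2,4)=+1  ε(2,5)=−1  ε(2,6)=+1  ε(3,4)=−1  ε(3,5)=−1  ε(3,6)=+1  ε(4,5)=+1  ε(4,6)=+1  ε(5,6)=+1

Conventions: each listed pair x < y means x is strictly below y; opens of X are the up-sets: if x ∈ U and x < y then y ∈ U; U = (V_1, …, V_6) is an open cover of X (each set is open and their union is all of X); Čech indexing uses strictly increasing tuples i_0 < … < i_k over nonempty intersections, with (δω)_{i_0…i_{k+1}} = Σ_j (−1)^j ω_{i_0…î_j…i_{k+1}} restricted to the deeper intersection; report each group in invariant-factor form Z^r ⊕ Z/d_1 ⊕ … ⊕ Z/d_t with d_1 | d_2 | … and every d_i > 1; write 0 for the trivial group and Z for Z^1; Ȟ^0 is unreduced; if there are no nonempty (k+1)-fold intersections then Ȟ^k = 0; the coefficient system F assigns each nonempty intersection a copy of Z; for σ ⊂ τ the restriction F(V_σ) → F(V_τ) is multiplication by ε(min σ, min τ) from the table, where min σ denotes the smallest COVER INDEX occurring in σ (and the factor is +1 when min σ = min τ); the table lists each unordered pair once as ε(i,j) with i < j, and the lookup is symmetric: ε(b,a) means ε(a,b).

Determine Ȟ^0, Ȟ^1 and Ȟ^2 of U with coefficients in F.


Ȟ^0(U;F) ≅ Z,  Ȟ^1(U;F) ≅ Z,  Ȟ^2(U;F) ≅ 0

intersection data:
  V12={r,b} V16={y} V23={s,v} V34={z} V45={f} V56={u}
C dims 6,6; δ0: rk 5, SNF 1^5
Ȟ^0 = (6 − 5) − 0 = 1, so Ȟ^0 ≅ Z
Ȟ^1 = (6 − 0) − 5 = 1, so Ȟ^1 ≅ Z
Ȟ^2 = (0 − 0) − 0 = 0, so Ȟ^2 ≅ 0


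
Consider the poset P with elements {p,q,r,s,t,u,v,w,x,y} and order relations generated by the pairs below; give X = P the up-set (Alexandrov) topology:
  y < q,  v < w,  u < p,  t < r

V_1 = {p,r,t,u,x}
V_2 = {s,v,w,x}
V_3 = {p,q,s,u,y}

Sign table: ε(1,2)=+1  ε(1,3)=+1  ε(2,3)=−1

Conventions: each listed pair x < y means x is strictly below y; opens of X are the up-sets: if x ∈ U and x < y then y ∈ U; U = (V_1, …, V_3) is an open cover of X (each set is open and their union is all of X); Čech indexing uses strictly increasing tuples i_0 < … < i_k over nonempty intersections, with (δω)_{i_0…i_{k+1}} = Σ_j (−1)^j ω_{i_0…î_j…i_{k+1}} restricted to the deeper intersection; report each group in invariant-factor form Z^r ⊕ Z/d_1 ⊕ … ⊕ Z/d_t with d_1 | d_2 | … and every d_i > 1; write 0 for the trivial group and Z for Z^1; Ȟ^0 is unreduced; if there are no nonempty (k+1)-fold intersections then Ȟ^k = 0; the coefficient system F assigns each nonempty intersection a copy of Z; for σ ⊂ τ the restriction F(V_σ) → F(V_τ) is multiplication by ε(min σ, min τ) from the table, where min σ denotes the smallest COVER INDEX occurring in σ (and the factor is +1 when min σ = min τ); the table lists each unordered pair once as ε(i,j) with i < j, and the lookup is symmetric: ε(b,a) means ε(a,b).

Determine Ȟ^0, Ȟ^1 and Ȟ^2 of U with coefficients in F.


Ȟ^0 = 0, Ȟ^1 = Z/2 and Ȟ^2 = 0

nerve of the cover:
  V12={x} V13={p,u} V23={s}
C dims 3,3; δ0: rk 3, SNF 1^2·2
Ȟ^0 = (3 − 3) − 0 = 0, so Ȟ^0 ≅ 0
Ȟ^1 = (3 − 0) − 3 = 0 plus torsion [2], so Ȟ^1 ≅ Z/2
Ȟ^2 = (0 − 0) − 0 = 0, so Ȟ^2 ≅ 0


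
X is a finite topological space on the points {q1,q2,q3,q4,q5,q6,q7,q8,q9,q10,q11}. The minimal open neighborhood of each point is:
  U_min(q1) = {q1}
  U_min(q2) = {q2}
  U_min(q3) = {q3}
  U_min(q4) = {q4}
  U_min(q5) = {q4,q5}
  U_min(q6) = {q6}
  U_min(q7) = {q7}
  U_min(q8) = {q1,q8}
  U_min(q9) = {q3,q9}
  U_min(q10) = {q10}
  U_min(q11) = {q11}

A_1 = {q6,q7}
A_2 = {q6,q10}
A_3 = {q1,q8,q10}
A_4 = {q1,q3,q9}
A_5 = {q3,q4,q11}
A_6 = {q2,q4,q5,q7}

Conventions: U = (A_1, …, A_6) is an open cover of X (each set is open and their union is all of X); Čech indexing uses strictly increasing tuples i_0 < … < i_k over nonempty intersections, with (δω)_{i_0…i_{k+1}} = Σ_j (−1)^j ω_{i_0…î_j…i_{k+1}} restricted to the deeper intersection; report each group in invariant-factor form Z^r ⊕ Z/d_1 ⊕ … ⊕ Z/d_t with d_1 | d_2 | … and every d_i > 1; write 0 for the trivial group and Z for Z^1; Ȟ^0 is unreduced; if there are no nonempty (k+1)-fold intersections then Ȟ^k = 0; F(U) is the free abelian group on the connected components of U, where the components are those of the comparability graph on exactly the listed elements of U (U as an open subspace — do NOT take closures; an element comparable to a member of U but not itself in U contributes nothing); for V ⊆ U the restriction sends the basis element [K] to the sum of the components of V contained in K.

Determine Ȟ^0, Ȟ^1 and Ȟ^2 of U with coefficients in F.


Ȟ^0(U;F) ≅ Z^8,  Ȟ^1(U;F) ≅ 0,  Ȟ^2(U;F) ≅ 0

cover nerve:
  A12={q6} A16={q7} A23={q10} A34={q1} A45={q3} A56={q4}
components per intersection:
  A1: {q6} {q7}
  A2: {q6} {q10}
  A3: {q1,q8} {q10}
  A4: {q1} {q3,q9}
  A5: {q3} {q4} {q11}
  A6: {q2} {q4,q5} {q7}
  A12: {q6}
  A16: {q7}
  A23: {q10}
  A34: {q1}
  A45: {q3}
  A56: {q4}
C dims 14,6; δ0: rk 6, SNF 1^6
Ȟ^0: (14−6)−0=8 ⇒ Z^8
Ȟ^1: (6−0)−6=0 ⇒ 0
Ȟ^2: (0−0)−0=0 ⇒ 0


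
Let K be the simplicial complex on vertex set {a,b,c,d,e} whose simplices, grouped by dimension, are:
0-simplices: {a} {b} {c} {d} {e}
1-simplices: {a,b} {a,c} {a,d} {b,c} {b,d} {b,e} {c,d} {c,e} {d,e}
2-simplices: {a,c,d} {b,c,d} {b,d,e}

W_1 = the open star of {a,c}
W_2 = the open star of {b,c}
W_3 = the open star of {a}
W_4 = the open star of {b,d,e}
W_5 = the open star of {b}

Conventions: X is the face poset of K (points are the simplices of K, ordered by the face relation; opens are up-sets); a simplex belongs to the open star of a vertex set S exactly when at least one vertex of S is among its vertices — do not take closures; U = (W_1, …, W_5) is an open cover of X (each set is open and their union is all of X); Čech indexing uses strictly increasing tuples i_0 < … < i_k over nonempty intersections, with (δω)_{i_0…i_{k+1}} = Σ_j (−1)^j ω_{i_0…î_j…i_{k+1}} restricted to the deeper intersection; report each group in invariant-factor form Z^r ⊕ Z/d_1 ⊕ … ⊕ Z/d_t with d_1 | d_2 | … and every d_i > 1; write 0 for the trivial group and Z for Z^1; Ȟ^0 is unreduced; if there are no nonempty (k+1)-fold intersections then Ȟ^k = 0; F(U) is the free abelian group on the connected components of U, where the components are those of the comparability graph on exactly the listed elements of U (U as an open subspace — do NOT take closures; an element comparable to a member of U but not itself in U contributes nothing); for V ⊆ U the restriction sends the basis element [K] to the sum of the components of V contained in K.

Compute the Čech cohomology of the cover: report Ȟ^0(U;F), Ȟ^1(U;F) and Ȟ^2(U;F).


Ȟ^0(U;F) ≅ Z, Ȟ^1(U;F) ≅ Z^2, Ȟ^2(U;F) ≅ 0

nerve simplices:
  W1={{a},{c},{a,b},{a,c},{a,d},{b,c},{c,d},{c,e},{a,c,d},{b,c,d}} W2={{b},{c},{a,b},{a,c},{b,c},{b,d},{b,e},{c,d},{c,e},{a,c,d},{b,c,d},{b,d,e}} W3={{a},{a,b},{a,c},{a,d},{a,c,d}} W4={{b},{d},{e},{a,b},{a,d},{b,c},{b,d},{b,e},{c,d},{c,e},{d,e},{a,c,d},{b,c,d},{b,d,e}} W5={{b},{a,b},{b,c},{b,d},{b,e},{b,c,d},{b,d,e}}
  W12={{c},{a,b},{a,c},{b,c},{c,d},{c,e},{a,c,d},{b,c,d}} W13={{a},{a,b},{a,c},{a,d},{a,c,d}} W14={{a,b},{a,d},{b,c},{c,d},{c,e},{a,c,d},{b,c,d}} W15={{a,b},{b,c},{b,c,d}} W23={{a,b},{a,c},{a,c,d}} W24={{b},{a,b},{b,c},{b,d},{b,e},{c,d},{c,e},{a,c,d},{b,c,d},{b,d,e}} W25={{b},{a,b},{b,c},{b,d},{b,e},{b,c,d},{b,d,e}} W34={{a,b},{a,d},{a,c,d}} W35={{a,b}} W45={{b},{a,b},{b,c},{b,d},{b,e},{b,c,d},{b,d,e}}
  W123={{a,b},{a,c},{a,c,d}} W124={{a,b},{b,c},{c,d},{c,e},{a,c,d},{b,c,d}} W125={{a,b},{b,c},{b,c,d}} W134={{a,b},{a,d},{a,c,d}} W135={{a,b}} W145={{a,b},{b,c},{b,c,d}} W234={{a,b},{a,c,d}} W235={{a,b}} W245={{b},{a,b},{b,c},{b,d},{b,e},{b,c,d},{b,d,e}} W345={{a,b}}
  W1234={{a,b},{a,c,d}} W1235={{a,b}} W1245={{a,b},{b,c},{b,c,d}} W1345={{a,b}} W2345={{a,b}}
  W12345={{a,b}}
components per intersection:
  W1: {{a},{c},{a,b},{a,c},{a,d},{b,c},{c,d},{c,e},{a,c,d},{b,c,d}}
  W2: {{b},{c},{a,b},{a,c},{b,c},{b,d},{b,e},{c,d},{c,e},{a,c,d},{b,c,d},{b,d,e}}
  W3: {{a},{a,b},{a,c},{a,d},{a,c,d}}
  W4: {{b},{d},{e},{a,b},{a,d},{b,c},{b,d},{b,e},{c,d},{c,e},{d,e},{a,c,d},{b,c,d},{b,d,e}}
  W5: {{b},{a,b},{b,c},{b,d},{b,e},{b,c,d},{b,d,e}}
  W12: {{c},{a,c},{b,c},{c,d},{c,e},{a,c,d},{b,c,d}} {{a,b}}
  W13: {{a},{a,b},{a,c},{a,d},{a,c,d}}
  W14: {{a,b}} {{a,d},{b,c},{c,d},{a,c,d},{b,c,d}} {{c,e}}
  W15: {{a,b}} {{b,c},{b,c,d}}
  W23: {{a,b}} {{a,c},{a,c,d}}
  W24: {{b},{a,b},{b,c},{b,d},{b,e},{c,d},{a,c,d},{b,c,d},{b,d,e}} {{c,e}}
  W25: {{b},{a,b},{b,c},{b,d},{b,e},{b,c,d},{b,d,e}}
  W34: {{a,b}} {{a,d},{a,c,d}}
  W35: {{a,b}}
  W45: {{b},{a,b},{b,c},{b,d},{b,e},{b,c,d},{b,d,e}}
  W123: {{a,b}} {{a,c},{a,c,d}}
  W124: {{a,b}} {{b,c},{c,d},{a,c,d},{b,c,d}} {{c,e}}
  W125: {{a,b}} {{b,c},{b,c,d}}
  W134: {{a,b}} {{a,d},{a,c,d}}
  W135: {{a,b}}
  W145: {{a,b}} {{b,c},{b,c,d}}
  W234: {{a,b}} {{a,c,d}}
  W235: {{a,b}}
  W245: {{b},{a,b},{b,c},{b,d},{b,e},{b,c,d},{b,d,e}}
  W345: {{a,b}}
  W1234: {{a,b}} {{a,c,d}}
  W1235: {{a,b}}
  W1245: {{a,b}} {{b,c},{b,c,d}}
  W1345: {{a,b}}
  W2345: {{a,b}}
  W12345: {{a,b}}
C dims 5,17,17,7; δ0: rk 4, SNF 1^4; δ1: rk 11, SNF 1^11; δ2: rk 6, SNF 1^6
degree 0: 5−4−0 = 1 → Ȟ^0 ≅ Z
degree 1: 17−11−4 = 2 → Ȟ^1 ≅ Z^2
degree 2: 17−6−11 = 0 → Ȟ^2 ≅ 0


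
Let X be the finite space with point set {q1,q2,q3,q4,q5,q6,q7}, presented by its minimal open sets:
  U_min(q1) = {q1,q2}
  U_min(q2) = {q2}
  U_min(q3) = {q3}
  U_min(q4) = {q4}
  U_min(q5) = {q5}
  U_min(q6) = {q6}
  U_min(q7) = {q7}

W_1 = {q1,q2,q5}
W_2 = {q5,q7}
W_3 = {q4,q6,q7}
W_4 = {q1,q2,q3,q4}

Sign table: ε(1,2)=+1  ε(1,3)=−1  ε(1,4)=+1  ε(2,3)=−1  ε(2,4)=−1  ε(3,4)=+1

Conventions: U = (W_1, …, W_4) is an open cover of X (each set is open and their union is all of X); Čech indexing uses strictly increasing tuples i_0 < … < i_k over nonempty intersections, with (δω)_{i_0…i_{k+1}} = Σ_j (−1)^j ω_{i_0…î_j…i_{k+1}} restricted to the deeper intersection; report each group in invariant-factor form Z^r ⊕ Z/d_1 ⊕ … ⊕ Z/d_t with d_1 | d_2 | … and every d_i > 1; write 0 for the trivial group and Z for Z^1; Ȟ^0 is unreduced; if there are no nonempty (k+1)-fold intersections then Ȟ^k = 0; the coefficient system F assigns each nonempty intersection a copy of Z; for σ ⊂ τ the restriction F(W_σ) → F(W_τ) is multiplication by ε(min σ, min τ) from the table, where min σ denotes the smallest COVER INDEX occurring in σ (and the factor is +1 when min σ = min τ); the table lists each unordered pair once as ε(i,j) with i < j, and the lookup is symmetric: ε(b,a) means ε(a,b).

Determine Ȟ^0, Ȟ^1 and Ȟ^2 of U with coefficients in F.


nerve of the cover:
  W12={q5} W14={q1,q2} W23={q7} W34={q4}
C dims 4,4; δ0: rk 4, SNF 1^3·2
Ȟ^0 = (4 − 4) − 0 = 0, so Ȟ^0 ≅ 0
Ȟ^1 = (4 − 0) − 4 = 0 plus torsion [2], so Ȟ^1 ≅ Z/2
Ȟ^2 = (0 − 0) − 0 = 0, so Ȟ^2 ≅ 0

Ȟ^0 ≅ 0, Ȟ^1 ≅ Z/2, Ȟ^2 ≅ 0


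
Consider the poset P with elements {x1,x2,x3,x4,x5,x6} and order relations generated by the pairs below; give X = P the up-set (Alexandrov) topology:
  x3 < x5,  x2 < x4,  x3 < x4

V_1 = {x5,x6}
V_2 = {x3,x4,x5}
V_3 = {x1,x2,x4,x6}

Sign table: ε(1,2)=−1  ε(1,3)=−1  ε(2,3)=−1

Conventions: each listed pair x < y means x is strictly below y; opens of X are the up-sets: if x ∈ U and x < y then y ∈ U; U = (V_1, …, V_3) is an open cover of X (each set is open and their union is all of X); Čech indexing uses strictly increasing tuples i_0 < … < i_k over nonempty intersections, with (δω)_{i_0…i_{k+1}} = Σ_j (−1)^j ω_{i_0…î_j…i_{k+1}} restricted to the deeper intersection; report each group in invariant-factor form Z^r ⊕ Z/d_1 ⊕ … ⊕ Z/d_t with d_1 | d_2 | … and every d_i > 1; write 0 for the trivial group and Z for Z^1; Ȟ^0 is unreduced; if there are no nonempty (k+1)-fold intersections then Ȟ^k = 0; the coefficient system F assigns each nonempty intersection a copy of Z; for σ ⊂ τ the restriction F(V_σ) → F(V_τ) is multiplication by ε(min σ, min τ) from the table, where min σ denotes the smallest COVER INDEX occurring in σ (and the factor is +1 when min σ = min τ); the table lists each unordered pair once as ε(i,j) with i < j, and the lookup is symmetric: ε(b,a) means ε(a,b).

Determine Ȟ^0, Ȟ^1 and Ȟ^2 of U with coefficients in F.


cover nerve:
  V12={x5} V13={x6} V23={x4}
C dims 3,3; δ0: rk 3, SNF 1^2·2
Ȟ^0: (3−3)−0=0 ⇒ 0
Ȟ^1: (3−0)−3=0 plus torsion [2] ⇒ Z/2
Ȟ^2: (0−0)−0=0 ⇒ 0

Ȟ^0 = 0,  Ȟ^1 = Z/2,  Ȟ^2 = 0


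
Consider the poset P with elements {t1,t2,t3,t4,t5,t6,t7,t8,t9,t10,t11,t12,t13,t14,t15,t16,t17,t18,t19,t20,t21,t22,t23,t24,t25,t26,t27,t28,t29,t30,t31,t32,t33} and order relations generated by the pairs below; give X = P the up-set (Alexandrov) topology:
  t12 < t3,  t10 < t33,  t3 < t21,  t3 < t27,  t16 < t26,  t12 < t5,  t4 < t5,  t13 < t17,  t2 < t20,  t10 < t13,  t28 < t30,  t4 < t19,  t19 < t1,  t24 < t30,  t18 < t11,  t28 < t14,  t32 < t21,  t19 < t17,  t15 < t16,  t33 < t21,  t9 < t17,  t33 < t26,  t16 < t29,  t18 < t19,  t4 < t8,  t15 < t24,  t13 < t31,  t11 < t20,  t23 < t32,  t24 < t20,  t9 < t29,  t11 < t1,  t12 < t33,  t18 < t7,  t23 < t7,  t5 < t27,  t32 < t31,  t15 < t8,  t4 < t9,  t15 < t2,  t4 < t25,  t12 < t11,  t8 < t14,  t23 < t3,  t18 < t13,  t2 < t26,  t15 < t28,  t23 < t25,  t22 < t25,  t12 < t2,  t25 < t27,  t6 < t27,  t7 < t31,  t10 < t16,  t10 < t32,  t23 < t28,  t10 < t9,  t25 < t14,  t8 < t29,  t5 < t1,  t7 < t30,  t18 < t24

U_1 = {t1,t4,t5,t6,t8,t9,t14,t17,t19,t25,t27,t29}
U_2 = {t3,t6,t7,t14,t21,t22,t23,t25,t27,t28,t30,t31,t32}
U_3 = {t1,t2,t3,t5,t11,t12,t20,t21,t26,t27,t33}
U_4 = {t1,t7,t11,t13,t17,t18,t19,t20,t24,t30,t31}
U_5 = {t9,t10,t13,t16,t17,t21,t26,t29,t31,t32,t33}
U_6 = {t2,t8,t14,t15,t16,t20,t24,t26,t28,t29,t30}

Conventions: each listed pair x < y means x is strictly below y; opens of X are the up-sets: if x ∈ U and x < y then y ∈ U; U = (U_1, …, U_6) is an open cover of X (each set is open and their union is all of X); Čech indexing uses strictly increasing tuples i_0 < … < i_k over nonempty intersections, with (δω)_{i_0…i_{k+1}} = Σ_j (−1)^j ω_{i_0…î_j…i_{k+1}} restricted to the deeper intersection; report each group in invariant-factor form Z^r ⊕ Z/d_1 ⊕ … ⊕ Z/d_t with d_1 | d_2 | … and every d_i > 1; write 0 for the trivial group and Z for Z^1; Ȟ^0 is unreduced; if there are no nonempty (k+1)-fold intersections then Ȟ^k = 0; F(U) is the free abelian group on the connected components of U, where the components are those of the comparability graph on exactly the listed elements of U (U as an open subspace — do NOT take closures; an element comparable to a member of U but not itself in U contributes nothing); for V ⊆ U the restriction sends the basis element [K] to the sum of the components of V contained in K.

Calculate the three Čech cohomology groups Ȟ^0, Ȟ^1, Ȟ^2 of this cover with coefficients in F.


Ȟ^0 = Z, Ȟ^1 = 0 and Ȟ^2 = Z/2

nerve simplices:
  U12={t6,t14,t25,t27} U13={t1,t5,t27} U14={t1,t17,t19} U15={t9,t17,t29} U16={t8,t14,t29} U23={t3,t21,t27} U24={t7,t30,t31} U25={t21,t31,t32} U26={t14,t28,t30} U34={t1,t11,t20} U35={t21,t26,t33} U36={t2,t20,t26} U45={t13,t17,t31} U46={t20,t24,t30} U56={t16,t26,t29}
  U123={t27} U126={t14} U134={t1} U145={t17} U156={t29} U235={t21} U245={t31} U246={t30} U346={t20} U356={t26}
components per intersection:
  U1: {t1,t4,t5,t6,t8,t9,t14,t17,t19,t25,t27,t29}
  U2: {t3,t6,t7,t14,t21,t22,t23,t25,t27,t28,t30,t31,t32}
  U3: {t1,t2,t3,t5,t11,t12,t20,t21,t26,t27,t33}
  U4: {t1,t7,t11,t13,t17,t18,t19,t20,t24,t30,t31}
  U5: {t9,t10,t13,t16,t17,t21,t26,t29,t31,t32,t33}
  U6: {t2,t8,t14,t15,t16,t20,t24,t26,t28,t29,t30}
  U12: {t6,t14,t25,t27}
  U13: {t1,t5,t27}
  U14: {t1,t17,t19}
  U15: {t9,t17,t29}
  U16: {t8,t14,t29}
  U23: {t3,t21,t27}
  U24: {t7,t30,t31}
  U25: {t21,t31,t32}
  U26: {t14,t28,t30}
  U34: {t1,t11,t20}
  U35: {t21,t26,t33}
  U36: {t2,t20,t26}
  U45: {t13,t17,t31}
  U46: {t20,t24,t30}
  U56: {t16,t26,t29}
  U123: {t27}
  U126: {t14}
  U134: {t1}
  U145: {t17}
  U156: {t29}
  U235: {t21}
  U245: {t31}
  U246: {t30}
  U346: {t20}
  U356: {t26}
C dims 6,15,10; δ0: rk 5, SNF 1^5; δ1: rk 10, SNF 1^9·2
degree 0: 6−5−0 = 1 → Ȟ^0 ≅ Z
degree 1: 15−10−5 = 0 → Ȟ^1 ≅ 0
degree 2: 10−0−10 = 0 plus torsion [2] → Ȟ^2 ≅ Z/2
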